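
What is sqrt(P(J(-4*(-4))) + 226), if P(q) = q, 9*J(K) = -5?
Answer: sqrt(2029)/3 ≈ 15.015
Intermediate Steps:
J(K) = -5/9 (J(K) = (1/9)*(-5) = -5/9)
sqrt(P(J(-4*(-4))) + 226) = sqrt(-5/9 + 226) = sqrt(2029/9) = sqrt(2029)/3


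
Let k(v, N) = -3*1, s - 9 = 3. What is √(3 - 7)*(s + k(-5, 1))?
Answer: 18*I ≈ 18.0*I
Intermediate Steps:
s = 12 (s = 9 + 3 = 12)
k(v, N) = -3
√(3 - 7)*(s + k(-5, 1)) = √(3 - 7)*(12 - 3) = √(-4)*9 = (2*I)*9 = 18*I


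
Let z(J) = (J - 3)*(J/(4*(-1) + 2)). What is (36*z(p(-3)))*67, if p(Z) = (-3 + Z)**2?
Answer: -1432728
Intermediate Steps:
z(J) = -J*(-3 + J)/2 (z(J) = (-3 + J)*(J/(-4 + 2)) = (-3 + J)*(J/(-2)) = (-3 + J)*(J*(-1/2)) = (-3 + J)*(-J/2) = -J*(-3 + J)/2)
(36*z(p(-3)))*67 = (36*((-3 - 3)**2*(3 - (-3 - 3)**2)/2))*67 = (36*((1/2)*(-6)**2*(3 - 1*(-6)**2)))*67 = (36*((1/2)*36*(3 - 1*36)))*67 = (36*((1/2)*36*(3 - 36)))*67 = (36*((1/2)*36*(-33)))*67 = (36*(-594))*67 = -21384*67 = -1432728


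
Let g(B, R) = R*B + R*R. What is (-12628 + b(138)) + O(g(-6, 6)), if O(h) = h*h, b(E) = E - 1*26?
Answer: -12516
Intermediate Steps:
g(B, R) = R² + B*R (g(B, R) = B*R + R² = R² + B*R)
b(E) = -26 + E (b(E) = E - 26 = -26 + E)
O(h) = h²
(-12628 + b(138)) + O(g(-6, 6)) = (-12628 + (-26 + 138)) + (6*(-6 + 6))² = (-12628 + 112) + (6*0)² = -12516 + 0² = -12516 + 0 = -12516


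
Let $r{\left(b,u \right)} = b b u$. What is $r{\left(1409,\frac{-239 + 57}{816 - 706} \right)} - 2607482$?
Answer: $- \frac{324072081}{55} \approx -5.8922 \cdot 10^{6}$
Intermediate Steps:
$r{\left(b,u \right)} = u b^{2}$ ($r{\left(b,u \right)} = b^{2} u = u b^{2}$)
$r{\left(1409,\frac{-239 + 57}{816 - 706} \right)} - 2607482 = \frac{-239 + 57}{816 - 706} \cdot 1409^{2} - 2607482 = - \frac{182}{110} \cdot 1985281 - 2607482 = \left(-182\right) \frac{1}{110} \cdot 1985281 - 2607482 = \left(- \frac{91}{55}\right) 1985281 - 2607482 = - \frac{180660571}{55} - 2607482 = - \frac{324072081}{55}$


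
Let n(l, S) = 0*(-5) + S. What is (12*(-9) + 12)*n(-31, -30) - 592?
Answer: 2288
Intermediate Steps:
n(l, S) = S (n(l, S) = 0 + S = S)
(12*(-9) + 12)*n(-31, -30) - 592 = (12*(-9) + 12)*(-30) - 592 = (-108 + 12)*(-30) - 592 = -96*(-30) - 592 = 2880 - 592 = 2288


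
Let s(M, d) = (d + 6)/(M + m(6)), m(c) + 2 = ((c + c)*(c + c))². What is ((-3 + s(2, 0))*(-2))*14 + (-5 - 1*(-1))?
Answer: 69113/864 ≈ 79.992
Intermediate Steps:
m(c) = -2 + 16*c⁴ (m(c) = -2 + ((c + c)*(c + c))² = -2 + ((2*c)*(2*c))² = -2 + (4*c²)² = -2 + 16*c⁴)
s(M, d) = (6 + d)/(20734 + M) (s(M, d) = (d + 6)/(M + (-2 + 16*6⁴)) = (6 + d)/(M + (-2 + 16*1296)) = (6 + d)/(M + (-2 + 20736)) = (6 + d)/(M + 20734) = (6 + d)/(20734 + M))
((-3 + s(2, 0))*(-2))*14 + (-5 - 1*(-1)) = ((-3 + (6 + 0)/(20734 + 2))*(-2))*14 + (-5 - 1*(-1)) = ((-3 + 6/20736)*(-2))*14 + (-5 + 1) = ((-3 + (1/20736)*6)*(-2))*14 - 4 = ((-3 + 1/3456)*(-2))*14 - 4 = -10367/3456*(-2)*14 - 4 = (10367/1728)*14 - 4 = 72569/864 - 4 = 69113/864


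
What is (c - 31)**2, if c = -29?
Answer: 3600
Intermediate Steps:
(c - 31)**2 = (-29 - 31)**2 = (-60)**2 = 3600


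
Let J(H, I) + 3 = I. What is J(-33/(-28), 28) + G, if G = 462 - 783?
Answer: -296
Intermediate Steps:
J(H, I) = -3 + I
G = -321
J(-33/(-28), 28) + G = (-3 + 28) - 321 = 25 - 321 = -296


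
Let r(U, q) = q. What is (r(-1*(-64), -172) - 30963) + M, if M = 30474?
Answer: -661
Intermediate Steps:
(r(-1*(-64), -172) - 30963) + M = (-172 - 30963) + 30474 = -31135 + 30474 = -661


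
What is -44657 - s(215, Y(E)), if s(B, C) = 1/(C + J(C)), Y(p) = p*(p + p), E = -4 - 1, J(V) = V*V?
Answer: -113875351/2550 ≈ -44657.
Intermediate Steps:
J(V) = V²
E = -5
Y(p) = 2*p² (Y(p) = p*(2*p) = 2*p²)
s(B, C) = 1/(C + C²)
-44657 - s(215, Y(E)) = -44657 - 1/((2*(-5)²)*(1 + 2*(-5)²)) = -44657 - 1/((2*25)*(1 + 2*25)) = -44657 - 1/(50*(1 + 50)) = -44657 - 1/(50*51) = -44657 - 1*1/2550 = -44657 - 1/2550 = -113875351/2550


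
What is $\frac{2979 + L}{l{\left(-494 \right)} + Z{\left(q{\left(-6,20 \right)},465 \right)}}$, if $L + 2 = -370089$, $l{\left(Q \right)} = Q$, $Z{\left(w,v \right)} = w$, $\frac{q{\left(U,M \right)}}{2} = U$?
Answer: $\frac{183556}{253} \approx 725.52$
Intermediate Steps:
$q{\left(U,M \right)} = 2 U$
$L = -370091$ ($L = -2 - 370089 = -370091$)
$\frac{2979 + L}{l{\left(-494 \right)} + Z{\left(q{\left(-6,20 \right)},465 \right)}} = \frac{2979 - 370091}{-494 + 2 \left(-6\right)} = - \frac{367112}{-494 - 12} = - \frac{367112}{-506} = \left(-367112\right) \left(- \frac{1}{506}\right) = \frac{183556}{253}$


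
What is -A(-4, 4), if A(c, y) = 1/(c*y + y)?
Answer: 1/12 ≈ 0.083333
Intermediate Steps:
A(c, y) = 1/(y + c*y)
-A(-4, 4) = -1/(4*(1 - 4)) = -1/(4*(-3)) = -(-1)/(4*3) = -1*(-1/12) = 1/12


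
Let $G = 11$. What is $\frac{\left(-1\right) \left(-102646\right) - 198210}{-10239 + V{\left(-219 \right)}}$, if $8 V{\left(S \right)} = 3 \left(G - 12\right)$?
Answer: $\frac{764512}{81915} \approx 9.333$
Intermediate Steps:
$V{\left(S \right)} = - \frac{3}{8}$ ($V{\left(S \right)} = \frac{3 \left(11 - 12\right)}{8} = \frac{3 \left(-1\right)}{8} = \frac{1}{8} \left(-3\right) = - \frac{3}{8}$)
$\frac{\left(-1\right) \left(-102646\right) - 198210}{-10239 + V{\left(-219 \right)}} = \frac{\left(-1\right) \left(-102646\right) - 198210}{-10239 - \frac{3}{8}} = \frac{102646 - 198210}{- \frac{81915}{8}} = \left(-95564\right) \left(- \frac{8}{81915}\right) = \frac{764512}{81915}$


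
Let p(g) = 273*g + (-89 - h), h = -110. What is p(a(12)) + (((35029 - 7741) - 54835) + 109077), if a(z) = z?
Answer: 84827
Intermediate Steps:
p(g) = 21 + 273*g (p(g) = 273*g + (-89 - 1*(-110)) = 273*g + (-89 + 110) = 273*g + 21 = 21 + 273*g)
p(a(12)) + (((35029 - 7741) - 54835) + 109077) = (21 + 273*12) + (((35029 - 7741) - 54835) + 109077) = (21 + 3276) + ((27288 - 54835) + 109077) = 3297 + (-27547 + 109077) = 3297 + 81530 = 84827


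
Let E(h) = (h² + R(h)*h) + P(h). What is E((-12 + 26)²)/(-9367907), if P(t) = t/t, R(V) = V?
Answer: -76833/9367907 ≈ -0.0082017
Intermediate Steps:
P(t) = 1
E(h) = 1 + 2*h² (E(h) = (h² + h*h) + 1 = (h² + h²) + 1 = 2*h² + 1 = 1 + 2*h²)
E((-12 + 26)²)/(-9367907) = (1 + 2*((-12 + 26)²)²)/(-9367907) = (1 + 2*(14²)²)*(-1/9367907) = (1 + 2*196²)*(-1/9367907) = (1 + 2*38416)*(-1/9367907) = (1 + 76832)*(-1/9367907) = 76833*(-1/9367907) = -76833/9367907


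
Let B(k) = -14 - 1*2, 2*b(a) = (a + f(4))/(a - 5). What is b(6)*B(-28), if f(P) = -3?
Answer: -24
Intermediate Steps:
b(a) = (-3 + a)/(2*(-5 + a)) (b(a) = ((a - 3)/(a - 5))/2 = ((-3 + a)/(-5 + a))/2 = (-3 + a)/(2*(-5 + a)))
B(k) = -16 (B(k) = -14 - 2 = -16)
b(6)*B(-28) = ((-3 + 6)/(2*(-5 + 6)))*(-16) = ((1/2)*3/1)*(-16) = ((1/2)*1*3)*(-16) = (3/2)*(-16) = -24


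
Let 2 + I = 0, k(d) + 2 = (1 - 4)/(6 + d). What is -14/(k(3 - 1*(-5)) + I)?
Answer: 196/59 ≈ 3.3220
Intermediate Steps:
k(d) = -2 - 3/(6 + d) (k(d) = -2 + (1 - 4)/(6 + d) = -2 - 3/(6 + d))
I = -2 (I = -2 + 0 = -2)
-14/(k(3 - 1*(-5)) + I) = -14/((-15 - 2*(3 - 1*(-5)))/(6 + (3 - 1*(-5))) - 2) = -14/((-15 - 2*(3 + 5))/(6 + (3 + 5)) - 2) = -14/((-15 - 2*8)/(6 + 8) - 2) = -14/((-15 - 16)/14 - 2) = -14/((1/14)*(-31) - 2) = -14/(-31/14 - 2) = -14/(-59/14) = -14*(-14/59) = 196/59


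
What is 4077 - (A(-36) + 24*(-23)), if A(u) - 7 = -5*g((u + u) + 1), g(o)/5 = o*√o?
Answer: 4622 - 1775*I*√71 ≈ 4622.0 - 14956.0*I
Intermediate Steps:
g(o) = 5*o^(3/2) (g(o) = 5*(o*√o) = 5*o^(3/2))
A(u) = 7 - 25*(1 + 2*u)^(3/2) (A(u) = 7 - 25*((u + u) + 1)^(3/2) = 7 - 25*(2*u + 1)^(3/2) = 7 - 25*(1 + 2*u)^(3/2))
4077 - (A(-36) + 24*(-23)) = 4077 - ((7 - 25*(1 + 2*(-36))^(3/2)) + 24*(-23)) = 4077 - ((7 - 25*(1 - 72)^(3/2)) - 552) = 4077 - ((7 - (-1775)*I*√71) - 552) = 4077 - ((7 + 1775*I*√71) - 552) = 4077 - (-545 + 1775*I*√71) = 4077 + (545 - 1775*I*√71) = 4622 - 1775*I*√71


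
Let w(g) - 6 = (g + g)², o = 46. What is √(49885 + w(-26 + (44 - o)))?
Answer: √53027 ≈ 230.28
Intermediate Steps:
w(g) = 6 + 4*g² (w(g) = 6 + (g + g)² = 6 + (2*g)² = 6 + 4*g²)
√(49885 + w(-26 + (44 - o))) = √(49885 + (6 + 4*(-26 + (44 - 1*46))²)) = √(49885 + (6 + 4*(-26 + (44 - 46))²)) = √(49885 + (6 + 4*(-26 - 2)²)) = √(49885 + (6 + 4*(-28)²)) = √(49885 + (6 + 4*784)) = √(49885 + (6 + 3136)) = √(49885 + 3142) = √53027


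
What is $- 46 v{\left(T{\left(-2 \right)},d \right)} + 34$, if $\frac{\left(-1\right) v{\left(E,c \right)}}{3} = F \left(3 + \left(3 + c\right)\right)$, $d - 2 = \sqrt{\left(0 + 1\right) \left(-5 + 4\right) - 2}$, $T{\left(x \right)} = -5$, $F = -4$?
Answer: $-4382 - 552 i \sqrt{3} \approx -4382.0 - 956.09 i$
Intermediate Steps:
$d = 2 + i \sqrt{3}$ ($d = 2 + \sqrt{\left(0 + 1\right) \left(-5 + 4\right) - 2} = 2 + \sqrt{1 \left(-1\right) - 2} = 2 + \sqrt{-1 - 2} = 2 + \sqrt{-3} = 2 + i \sqrt{3} \approx 2.0 + 1.732 i$)
$v{\left(E,c \right)} = 72 + 12 c$ ($v{\left(E,c \right)} = - 3 \left(- 4 \left(3 + \left(3 + c\right)\right)\right) = - 3 \left(- 4 \left(6 + c\right)\right) = - 3 \left(-24 - 4 c\right) = 72 + 12 c$)
$- 46 v{\left(T{\left(-2 \right)},d \right)} + 34 = - 46 \left(72 + 12 \left(2 + i \sqrt{3}\right)\right) + 34 = - 46 \left(72 + \left(24 + 12 i \sqrt{3}\right)\right) + 34 = - 46 \left(96 + 12 i \sqrt{3}\right) + 34 = \left(-4416 - 552 i \sqrt{3}\right) + 34 = -4382 - 552 i \sqrt{3}$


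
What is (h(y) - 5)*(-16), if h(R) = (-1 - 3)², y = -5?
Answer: -176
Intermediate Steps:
h(R) = 16 (h(R) = (-4)² = 16)
(h(y) - 5)*(-16) = (16 - 5)*(-16) = 11*(-16) = -176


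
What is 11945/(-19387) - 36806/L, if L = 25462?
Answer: -508850756/246815897 ≈ -2.0617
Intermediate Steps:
11945/(-19387) - 36806/L = 11945/(-19387) - 36806/25462 = 11945*(-1/19387) - 36806*1/25462 = -11945/19387 - 18403/12731 = -508850756/246815897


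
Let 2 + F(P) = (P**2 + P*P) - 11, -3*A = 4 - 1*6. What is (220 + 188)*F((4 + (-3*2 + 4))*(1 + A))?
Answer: 11288/3 ≈ 3762.7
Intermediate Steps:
A = 2/3 (A = -(4 - 1*6)/3 = -(4 - 6)/3 = -1/3*(-2) = 2/3 ≈ 0.66667)
F(P) = -13 + 2*P**2 (F(P) = -2 + ((P**2 + P*P) - 11) = -2 + ((P**2 + P**2) - 11) = -2 + (2*P**2 - 11) = -2 + (-11 + 2*P**2) = -13 + 2*P**2)
(220 + 188)*F((4 + (-3*2 + 4))*(1 + A)) = (220 + 188)*(-13 + 2*((4 + (-3*2 + 4))*(1 + 2/3))**2) = 408*(-13 + 2*((4 + (-6 + 4))*(5/3))**2) = 408*(-13 + 2*((4 - 2)*(5/3))**2) = 408*(-13 + 2*(2*(5/3))**2) = 408*(-13 + 2*(10/3)**2) = 408*(-13 + 2*(100/9)) = 408*(-13 + 200/9) = 408*(83/9) = 11288/3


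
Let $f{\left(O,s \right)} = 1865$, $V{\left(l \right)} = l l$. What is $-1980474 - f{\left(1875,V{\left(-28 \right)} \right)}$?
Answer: $-1982339$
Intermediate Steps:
$V{\left(l \right)} = l^{2}$
$-1980474 - f{\left(1875,V{\left(-28 \right)} \right)} = -1980474 - 1865 = -1982339$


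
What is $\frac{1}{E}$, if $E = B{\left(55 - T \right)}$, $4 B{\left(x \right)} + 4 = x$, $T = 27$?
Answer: $\frac{1}{6} \approx 0.16667$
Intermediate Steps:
$B{\left(x \right)} = -1 + \frac{x}{4}$
$E = 6$ ($E = -1 + \frac{55 - 27}{4} = -1 + \frac{1}{4} \cdot 28 = -1 + 7 = 6$)
$\frac{1}{E} = \frac{1}{6}$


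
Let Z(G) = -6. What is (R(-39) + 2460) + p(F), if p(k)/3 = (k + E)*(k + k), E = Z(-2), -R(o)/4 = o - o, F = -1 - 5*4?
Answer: 5862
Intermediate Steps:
F = -21 (F = -1 - 20 = -21)
R(o) = 0 (R(o) = -4*(o - o) = -4*0 = 0)
E = -6
p(k) = 6*k*(-6 + k) (p(k) = 3*((k - 6)*(k + k)) = 3*((-6 + k)*(2*k)) = 3*(2*k*(-6 + k)) = 6*k*(-6 + k))
(R(-39) + 2460) + p(F) = (0 + 2460) + 6*(-21)*(-6 - 21) = 2460 + 6*(-21)*(-27) = 2460 + 3402 = 5862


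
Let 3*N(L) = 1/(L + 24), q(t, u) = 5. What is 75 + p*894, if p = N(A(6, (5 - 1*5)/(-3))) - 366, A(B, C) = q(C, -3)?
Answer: -9486443/29 ≈ -3.2712e+5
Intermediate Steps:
A(B, C) = 5
N(L) = 1/(3*(24 + L)) (N(L) = 1/(3*(L + 24)) = 1/(3*(24 + L)))
p = -31841/87 (p = 1/(3*(24 + 5)) - 366 = (⅓)/29 - 366 = (⅓)*(1/29) - 366 = 1/87 - 366 = -31841/87 ≈ -365.99)
75 + p*894 = 75 - 31841/87*894 = 75 - 9488618/29 = -9486443/29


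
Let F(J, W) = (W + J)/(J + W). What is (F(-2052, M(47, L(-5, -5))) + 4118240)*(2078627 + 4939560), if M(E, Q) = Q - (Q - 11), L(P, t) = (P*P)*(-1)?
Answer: 28902585449067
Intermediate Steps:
L(P, t) = -P² (L(P, t) = P²*(-1) = -P²)
M(E, Q) = 11 (M(E, Q) = Q - (-11 + Q) = Q + (11 - Q) = 11)
F(J, W) = 1 (F(J, W) = (J + W)/(J + W) = 1)
(F(-2052, M(47, L(-5, -5))) + 4118240)*(2078627 + 4939560) = (1 + 4118240)*(2078627 + 4939560) = 4118241*7018187 = 28902585449067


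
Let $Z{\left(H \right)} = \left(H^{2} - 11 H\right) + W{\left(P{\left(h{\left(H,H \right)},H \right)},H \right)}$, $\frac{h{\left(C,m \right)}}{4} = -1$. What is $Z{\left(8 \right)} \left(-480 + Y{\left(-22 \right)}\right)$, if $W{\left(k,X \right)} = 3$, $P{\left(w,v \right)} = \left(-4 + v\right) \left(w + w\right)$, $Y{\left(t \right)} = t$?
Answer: $10542$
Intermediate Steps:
$h{\left(C,m \right)} = -4$ ($h{\left(C,m \right)} = 4 \left(-1\right) = -4$)
$P{\left(w,v \right)} = 2 w \left(-4 + v\right)$ ($P{\left(w,v \right)} = \left(-4 + v\right) 2 w = 2 w \left(-4 + v\right)$)
$Z{\left(H \right)} = 3 + H^{2} - 11 H$ ($Z{\left(H \right)} = \left(H^{2} - 11 H\right) + 3 = 3 + H^{2} - 11 H$)
$Z{\left(8 \right)} \left(-480 + Y{\left(-22 \right)}\right) = \left(3 + 8^{2} - 88\right) \left(-480 - 22\right) = \left(3 + 64 - 88\right) \left(-502\right) = \left(-21\right) \left(-502\right) = 10542$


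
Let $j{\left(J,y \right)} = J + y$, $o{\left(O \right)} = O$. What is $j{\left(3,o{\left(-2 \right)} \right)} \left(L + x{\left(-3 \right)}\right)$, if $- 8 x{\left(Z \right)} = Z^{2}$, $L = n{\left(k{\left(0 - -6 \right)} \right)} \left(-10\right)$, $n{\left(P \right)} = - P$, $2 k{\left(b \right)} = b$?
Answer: $\frac{231}{8} \approx 28.875$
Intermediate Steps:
$k{\left(b \right)} = \frac{b}{2}$
$L = 30$ ($L = - \frac{0 - -6}{2} \left(-10\right) = - \frac{0 + 6}{2} \left(-10\right) = - \frac{6}{2} \left(-10\right) = \left(-1\right) 3 \left(-10\right) = \left(-3\right) \left(-10\right) = 30$)
$x{\left(Z \right)} = - \frac{Z^{2}}{8}$
$j{\left(3,o{\left(-2 \right)} \right)} \left(L + x{\left(-3 \right)}\right) = \left(3 - 2\right) \left(30 - \frac{\left(-3\right)^{2}}{8}\right) = 1 \left(30 - \frac{9}{8}\right) = 1 \cdot \frac{231}{8} = \frac{231}{8}$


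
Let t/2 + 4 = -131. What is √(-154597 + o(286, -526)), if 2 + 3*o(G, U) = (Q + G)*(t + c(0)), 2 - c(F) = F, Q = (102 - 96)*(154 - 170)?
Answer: I*√171571 ≈ 414.21*I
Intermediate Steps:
t = -270 (t = -8 + 2*(-131) = -8 - 262 = -270)
Q = -96 (Q = 6*(-16) = -96)
c(F) = 2 - F
o(G, U) = 25726/3 - 268*G/3 (o(G, U) = -⅔ + ((-96 + G)*(-270 + (2 - 1*0)))/3 = -⅔ + ((-96 + G)*(-270 + (2 + 0)))/3 = -⅔ + ((-96 + G)*(-270 + 2))/3 = -⅔ + ((-96 + G)*(-268))/3 = -⅔ + (25728 - 268*G)/3 = -⅔ + (8576 - 268*G/3) = 25726/3 - 268*G/3)
√(-154597 + o(286, -526)) = √(-154597 + (25726/3 - 268/3*286)) = √(-154597 + (25726/3 - 76648/3)) = √(-154597 - 16974) = √(-171571) = I*√171571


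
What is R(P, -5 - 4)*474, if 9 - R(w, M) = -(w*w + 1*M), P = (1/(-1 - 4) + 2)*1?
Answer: 38394/25 ≈ 1535.8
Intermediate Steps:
P = 9/5 (P = (1/(-5) + 2)*1 = (-1/5 + 2)*1 = (9/5)*1 = 9/5 ≈ 1.8000)
R(w, M) = 9 + M + w**2 (R(w, M) = 9 - (-1)*(w*w + 1*M) = 9 - (-1)*(w**2 + M) = 9 - (-1)*(M + w**2) = 9 - (-M - w**2) = 9 + (M + w**2) = 9 + M + w**2)
R(P, -5 - 4)*474 = (9 + (-5 - 4) + (9/5)**2)*474 = (9 - 9 + 81/25)*474 = (81/25)*474 = 38394/25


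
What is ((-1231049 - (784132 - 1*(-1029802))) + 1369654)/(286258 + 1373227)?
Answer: -1675329/1659485 ≈ -1.0095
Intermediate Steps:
((-1231049 - (784132 - 1*(-1029802))) + 1369654)/(286258 + 1373227) = ((-1231049 - (784132 + 1029802)) + 1369654)/1659485 = ((-1231049 - 1*1813934) + 1369654)*(1/1659485) = ((-1231049 - 1813934) + 1369654)*(1/1659485) = (-3044983 + 1369654)*(1/1659485) = -1675329*1/1659485 = -1675329/1659485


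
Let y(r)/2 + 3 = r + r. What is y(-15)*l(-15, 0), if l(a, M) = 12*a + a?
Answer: 12870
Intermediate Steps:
l(a, M) = 13*a
y(r) = -6 + 4*r (y(r) = -6 + 2*(r + r) = -6 + 2*(2*r) = -6 + 4*r)
y(-15)*l(-15, 0) = (-6 + 4*(-15))*(13*(-15)) = (-6 - 60)*(-195) = -66*(-195) = 12870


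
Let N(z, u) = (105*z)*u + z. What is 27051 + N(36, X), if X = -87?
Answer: -301773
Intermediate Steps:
N(z, u) = z + 105*u*z (N(z, u) = 105*u*z + z = z + 105*u*z)
27051 + N(36, X) = 27051 + 36*(1 + 105*(-87)) = 27051 + 36*(1 - 9135) = 27051 + 36*(-9134) = 27051 - 328824 = -301773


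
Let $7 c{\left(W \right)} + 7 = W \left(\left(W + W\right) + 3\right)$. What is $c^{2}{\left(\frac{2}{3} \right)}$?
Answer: $\frac{1369}{3969} \approx 0.34492$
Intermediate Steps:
$c{\left(W \right)} = -1 + \frac{W \left(3 + 2 W\right)}{7}$ ($c{\left(W \right)} = -1 + \frac{W \left(\left(W + W\right) + 3\right)}{7} = -1 + \frac{W \left(2 W + 3\right)}{7} = -1 + \frac{W \left(3 + 2 W\right)}{7}$)
$c^{2}{\left(\frac{2}{3} \right)} = \left(-1 + \frac{2 \left(\frac{2}{3}\right)^{2}}{7} + \frac{3 \cdot \frac{2}{3}}{7}\right)^{2} = \left(-1 + \frac{2 \left(2 \cdot \frac{1}{3}\right)^{2}}{7} + \frac{3 \cdot 2 \cdot \frac{1}{3}}{7}\right)^{2} = \left(-1 + \frac{2 \left(\frac{2}{3}\right)^{2}}{7} + \frac{3}{7} \cdot \frac{2}{3}\right)^{2} = \left(-1 + \frac{2}{7} \cdot \frac{4}{9} + \frac{2}{7}\right)^{2} = \left(-1 + \frac{8}{63} + \frac{2}{7}\right)^{2} = \left(- \frac{37}{63}\right)^{2} = \frac{1369}{3969}$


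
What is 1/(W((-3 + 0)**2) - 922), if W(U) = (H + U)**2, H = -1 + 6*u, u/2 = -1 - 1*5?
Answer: 1/3174 ≈ 0.00031506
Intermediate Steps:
u = -12 (u = 2*(-1 - 1*5) = 2*(-1 - 5) = 2*(-6) = -12)
H = -73 (H = -1 + 6*(-12) = -1 - 72 = -73)
W(U) = (-73 + U)**2
1/(W((-3 + 0)**2) - 922) = 1/((-73 + (-3 + 0)**2)**2 - 922) = 1/((-73 + (-3)**2)**2 - 922) = 1/((-73 + 9)**2 - 922) = 1/((-64)**2 - 922) = 1/(4096 - 922) = 1/3174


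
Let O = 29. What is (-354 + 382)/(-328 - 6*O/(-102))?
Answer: -476/5547 ≈ -0.085812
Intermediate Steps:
(-354 + 382)/(-328 - 6*O/(-102)) = (-354 + 382)/(-328 - 6*29/(-102)) = 28/(-328 - 174*(-1/102)) = 28/(-328 + 29/17) = 28/(-5547/17) = 28*(-17/5547) = -476/5547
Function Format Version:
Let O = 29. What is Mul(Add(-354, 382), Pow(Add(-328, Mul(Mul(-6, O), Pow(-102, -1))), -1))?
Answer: Rational(-476, 5547) ≈ -0.085812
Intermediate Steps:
Mul(Add(-354, 382), Pow(Add(-328, Mul(Mul(-6, O), Pow(-102, -1))), -1)) = Mul(Add(-354, 382), Pow(Add(-328, Mul(Mul(-6, 29), Pow(-102, -1))), -1)) = Mul(28, Pow(Add(-328, Mul(-174, Rational(-1, 102))), -1)) = Mul(28, Pow(Add(-328, Rational(29, 17)), -1)) = Mul(28, Pow(Rational(-5547, 17), -1)) = Mul(28, Rational(-17, 5547)) = Rational(-476, 5547)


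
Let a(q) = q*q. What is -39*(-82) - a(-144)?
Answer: -17538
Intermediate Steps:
a(q) = q**2
-39*(-82) - a(-144) = -39*(-82) - 1*(-144)**2 = 3198 - 1*20736 = 3198 - 20736 = -17538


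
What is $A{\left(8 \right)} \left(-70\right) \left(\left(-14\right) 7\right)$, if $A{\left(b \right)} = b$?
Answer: $54880$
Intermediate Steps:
$A{\left(8 \right)} \left(-70\right) \left(\left(-14\right) 7\right) = 8 \left(-70\right) \left(\left(-14\right) 7\right) = \left(-560\right) \left(-98\right) = 54880$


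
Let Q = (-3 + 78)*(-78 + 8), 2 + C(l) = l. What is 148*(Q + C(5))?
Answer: -776556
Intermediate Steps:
C(l) = -2 + l
Q = -5250 (Q = 75*(-70) = -5250)
148*(Q + C(5)) = 148*(-5250 + (-2 + 5)) = 148*(-5250 + 3) = 148*(-5247) = -776556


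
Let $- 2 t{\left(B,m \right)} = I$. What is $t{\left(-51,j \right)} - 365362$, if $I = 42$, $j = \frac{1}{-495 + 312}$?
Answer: $-365383$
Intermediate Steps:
$j = - \frac{1}{183}$ ($j = \frac{1}{-183} = - \frac{1}{183} \approx -0.0054645$)
$t{\left(B,m \right)} = -21$ ($t{\left(B,m \right)} = \left(- \frac{1}{2}\right) 42 = -21$)
$t{\left(-51,j \right)} - 365362 = -21 - 365362 = -365383$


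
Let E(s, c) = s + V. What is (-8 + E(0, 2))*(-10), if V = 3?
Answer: 50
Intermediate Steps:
E(s, c) = 3 + s (E(s, c) = s + 3 = 3 + s)
(-8 + E(0, 2))*(-10) = (-8 + (3 + 0))*(-10) = (-8 + 3)*(-10) = -5*(-10) = 50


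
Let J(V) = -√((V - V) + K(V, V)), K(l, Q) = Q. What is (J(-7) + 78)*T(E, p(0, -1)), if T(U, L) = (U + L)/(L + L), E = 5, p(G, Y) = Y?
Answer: -156 + 2*I*√7 ≈ -156.0 + 5.2915*I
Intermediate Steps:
T(U, L) = (L + U)/(2*L) (T(U, L) = (L + U)/((2*L)) = (L + U)*(1/(2*L)) = (L + U)/(2*L))
J(V) = -√V (J(V) = -√((V - V) + V) = -√(0 + V) = -√V)
(J(-7) + 78)*T(E, p(0, -1)) = (-√(-7) + 78)*((½)*(-1 + 5)/(-1)) = (-I*√7 + 78)*((½)*(-1)*4) = (-I*√7 + 78)*(-2) = (78 - I*√7)*(-2) = -156 + 2*I*√7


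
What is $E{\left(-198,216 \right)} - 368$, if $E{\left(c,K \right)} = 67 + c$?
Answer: $-499$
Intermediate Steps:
$E{\left(-198,216 \right)} - 368 = \left(67 - 198\right) - 368 = -131 - 368 = -499$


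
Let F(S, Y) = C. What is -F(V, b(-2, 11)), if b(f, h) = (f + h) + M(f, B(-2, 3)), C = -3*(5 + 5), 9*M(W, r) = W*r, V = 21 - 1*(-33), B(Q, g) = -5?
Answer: 30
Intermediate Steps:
V = 54 (V = 21 + 33 = 54)
M(W, r) = W*r/9 (M(W, r) = (W*r)/9 = W*r/9)
C = -30 (C = -3*10 = -30)
b(f, h) = h + 4*f/9 (b(f, h) = (f + h) + (1/9)*f*(-5) = (f + h) - 5*f/9 = h + 4*f/9)
F(S, Y) = -30
-F(V, b(-2, 11)) = -1*(-30) = 30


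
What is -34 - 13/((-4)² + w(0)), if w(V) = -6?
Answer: -353/10 ≈ -35.300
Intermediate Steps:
-34 - 13/((-4)² + w(0)) = -34 - 13/((-4)² - 6) = -34 - 13/(16 - 6) = -34 - 13/10 = -353/10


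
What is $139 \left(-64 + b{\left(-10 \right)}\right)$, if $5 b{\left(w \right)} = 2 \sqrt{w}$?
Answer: $-8896 + \frac{278 i \sqrt{10}}{5} \approx -8896.0 + 175.82 i$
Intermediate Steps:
$b{\left(w \right)} = \frac{2 \sqrt{w}}{5}$
$139 \left(-64 + b{\left(-10 \right)}\right) = 139 \left(-64 + \frac{2 \sqrt{-10}}{5}\right) = 139 \left(-64 + \frac{2 i \sqrt{10}}{5}\right) = -8896 + \frac{278 i \sqrt{10}}{5}$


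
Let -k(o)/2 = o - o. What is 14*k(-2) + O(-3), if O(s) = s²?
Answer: 9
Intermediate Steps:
k(o) = 0 (k(o) = -2*(o - o) = -2*0 = 0)
14*k(-2) + O(-3) = 14*0 + (-3)² = 0 + 9 = 9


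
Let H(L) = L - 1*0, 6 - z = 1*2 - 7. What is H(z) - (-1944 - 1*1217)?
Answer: 3172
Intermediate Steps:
z = 11 (z = 6 - (1*2 - 7) = 6 - (2 - 7) = 6 - 1*(-5) = 6 + 5 = 11)
H(L) = L (H(L) = L + 0 = L)
H(z) - (-1944 - 1*1217) = 11 - (-1944 - 1*1217) = 11 - (-1944 - 1217) = 11 - 1*(-3161) = 11 + 3161 = 3172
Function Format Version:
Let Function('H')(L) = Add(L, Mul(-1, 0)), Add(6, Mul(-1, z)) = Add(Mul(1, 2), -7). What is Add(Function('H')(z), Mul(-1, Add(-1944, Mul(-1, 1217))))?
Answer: 3172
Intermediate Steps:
z = 11 (z = Add(6, Mul(-1, Add(Mul(1, 2), -7))) = Add(6, Mul(-1, Add(2, -7))) = Add(6, Mul(-1, -5)) = Add(6, 5) = 11)
Function('H')(L) = L (Function('H')(L) = Add(L, 0) = L)
Add(Function('H')(z), Mul(-1, Add(-1944, Mul(-1, 1217)))) = Add(11, Mul(-1, Add(-1944, Mul(-1, 1217)))) = Add(11, Mul(-1, Add(-1944, -1217))) = Add(11, Mul(-1, -3161)) = Add(11, 3161) = 3172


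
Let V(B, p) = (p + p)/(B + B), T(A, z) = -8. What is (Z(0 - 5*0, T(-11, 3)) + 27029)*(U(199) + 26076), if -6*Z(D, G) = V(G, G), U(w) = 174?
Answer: 709506875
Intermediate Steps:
V(B, p) = p/B (V(B, p) = (2*p)/((2*B)) = (2*p)*(1/(2*B)) = p/B)
Z(D, G) = -⅙ (Z(D, G) = -G/(6*G) = -⅙*1 = -⅙)
(Z(0 - 5*0, T(-11, 3)) + 27029)*(U(199) + 26076) = (-⅙ + 27029)*(174 + 26076) = (162173/6)*26250 = 709506875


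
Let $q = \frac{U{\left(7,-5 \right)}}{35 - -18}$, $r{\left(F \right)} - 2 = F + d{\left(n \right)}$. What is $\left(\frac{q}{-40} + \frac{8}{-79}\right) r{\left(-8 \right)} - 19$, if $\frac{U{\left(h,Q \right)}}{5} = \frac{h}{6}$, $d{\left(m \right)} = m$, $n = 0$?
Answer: $- \frac{615519}{33496} \approx -18.376$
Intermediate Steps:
$U{\left(h,Q \right)} = \frac{5 h}{6}$ ($U{\left(h,Q \right)} = 5 \frac{h}{6} = \frac{5 h}{6}$)
$r{\left(F \right)} = 2 + F$ ($r{\left(F \right)} = 2 + \left(F + 0\right) = 2 + F$)
$q = \frac{35}{318}$ ($q = \frac{\frac{5}{6} \cdot 7}{35 - -18} = \frac{35}{6 \left(35 + 18\right)} = \frac{35}{6 \cdot 53} = \frac{35}{6} \cdot \frac{1}{53} = \frac{35}{318} \approx 0.11006$)
$\left(\frac{q}{-40} + \frac{8}{-79}\right) r{\left(-8 \right)} - 19 = \left(\frac{35}{318 \left(-40\right)} + \frac{8}{-79}\right) \left(2 - 8\right) - 19 = \left(\frac{35}{318} \left(- \frac{1}{40}\right) + 8 \left(- \frac{1}{79}\right)\right) \left(-6\right) - 19 = \left(- \frac{7}{2544} - \frac{8}{79}\right) \left(-6\right) - 19 = \left(- \frac{20905}{200976}\right) \left(-6\right) - 19 = \frac{20905}{33496} - 19 = - \frac{615519}{33496}$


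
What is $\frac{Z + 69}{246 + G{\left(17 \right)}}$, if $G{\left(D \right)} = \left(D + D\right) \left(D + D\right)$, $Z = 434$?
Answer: $\frac{503}{1402} \approx 0.35877$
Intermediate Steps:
$G{\left(D \right)} = 4 D^{2}$ ($G{\left(D \right)} = 2 D 2 D = 4 D^{2}$)
$\frac{Z + 69}{246 + G{\left(17 \right)}} = \frac{434 + 69}{246 + 4 \cdot 17^{2}} = \frac{503}{246 + 4 \cdot 289} = \frac{503}{246 + 1156} = \frac{503}{1402}$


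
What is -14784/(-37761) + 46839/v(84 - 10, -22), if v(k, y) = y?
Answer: -589454077/276914 ≈ -2128.7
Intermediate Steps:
-14784/(-37761) + 46839/v(84 - 10, -22) = -14784/(-37761) + 46839/(-22) = -14784*(-1/37761) + 46839*(-1/22) = 4928/12587 - 46839/22 = -589454077/276914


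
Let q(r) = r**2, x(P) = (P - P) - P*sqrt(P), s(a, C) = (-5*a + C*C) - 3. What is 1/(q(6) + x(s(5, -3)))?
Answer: 36/8155 - 19*I*sqrt(19)/8155 ≈ 0.0044145 - 0.010156*I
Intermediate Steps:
s(a, C) = -3 + C**2 - 5*a (s(a, C) = (-5*a + C**2) - 3 = (C**2 - 5*a) - 3 = -3 + C**2 - 5*a)
x(P) = -P**(3/2) (x(P) = 0 - P**(3/2) = -P**(3/2))
1/(q(6) + x(s(5, -3))) = 1/(6**2 - (-3 + (-3)**2 - 5*5)**(3/2)) = 1/(36 - (-3 + 9 - 25)**(3/2)) = 1/(36 - (-19)**(3/2)) = 1/(36 - (-19)*I*sqrt(19)) = 1/(36 + 19*I*sqrt(19))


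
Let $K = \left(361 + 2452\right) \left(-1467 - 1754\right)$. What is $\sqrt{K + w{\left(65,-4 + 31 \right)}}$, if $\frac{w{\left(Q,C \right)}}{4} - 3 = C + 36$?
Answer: $i \sqrt{9060409} \approx 3010.1 i$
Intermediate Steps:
$K = -9060673$ ($K = 2813 \left(-3221\right) = -9060673$)
$w{\left(Q,C \right)} = 156 + 4 C$ ($w{\left(Q,C \right)} = 12 + 4 \left(C + 36\right) = 12 + 4 \left(36 + C\right) = 12 + \left(144 + 4 C\right) = 156 + 4 C$)
$\sqrt{K + w{\left(65,-4 + 31 \right)}} = \sqrt{-9060673 + \left(156 + 4 \left(-4 + 31\right)\right)} = \sqrt{-9060673 + \left(156 + 4 \cdot 27\right)} = \sqrt{-9060673 + \left(156 + 108\right)} = \sqrt{-9060673 + 264} = \sqrt{-9060409} = i \sqrt{9060409}$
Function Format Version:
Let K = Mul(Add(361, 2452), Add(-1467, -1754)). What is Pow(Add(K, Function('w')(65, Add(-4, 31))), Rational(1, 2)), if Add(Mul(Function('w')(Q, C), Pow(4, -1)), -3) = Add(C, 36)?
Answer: Mul(I, Pow(9060409, Rational(1, 2))) ≈ Mul(3010.1, I)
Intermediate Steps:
K = -9060673 (K = Mul(2813, -3221) = -9060673)
Function('w')(Q, C) = Add(156, Mul(4, C)) (Function('w')(Q, C) = Add(12, Mul(4, Add(C, 36))) = Add(12, Mul(4, Add(36, C))) = Add(12, Add(144, Mul(4, C))) = Add(156, Mul(4, C)))
Pow(Add(K, Function('w')(65, Add(-4, 31))), Rational(1, 2)) = Pow(Add(-9060673, Add(156, Mul(4, Add(-4, 31)))), Rational(1, 2)) = Pow(Add(-9060673, Add(156, Mul(4, 27))), Rational(1, 2)) = Pow(Add(-9060673, Add(156, 108)), Rational(1, 2)) = Pow(Add(-9060673, 264), Rational(1, 2)) = Pow(-9060409, Rational(1, 2)) = Mul(I, Pow(9060409, Rational(1, 2)))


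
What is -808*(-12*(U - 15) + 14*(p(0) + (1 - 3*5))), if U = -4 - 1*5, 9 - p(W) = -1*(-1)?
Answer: -164832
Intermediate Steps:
p(W) = 8 (p(W) = 9 - (-1)*(-1) = 9 - 1*1 = 9 - 1 = 8)
U = -9 (U = -4 - 5 = -9)
-808*(-12*(U - 15) + 14*(p(0) + (1 - 3*5))) = -808*(-12*(-9 - 15) + 14*(8 + (1 - 3*5))) = -808*(-12*(-24) + 14*(8 + (1 - 15))) = -808*(288 + 14*(8 - 14)) = -808*(288 + 14*(-6)) = -808*(288 - 84) = -808*204 = -164832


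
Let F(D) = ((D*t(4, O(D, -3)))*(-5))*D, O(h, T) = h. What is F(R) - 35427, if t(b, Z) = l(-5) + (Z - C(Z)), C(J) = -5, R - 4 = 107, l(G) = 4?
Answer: -7428027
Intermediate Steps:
R = 111 (R = 4 + 107 = 111)
t(b, Z) = 9 + Z (t(b, Z) = 4 + (Z - 1*(-5)) = 4 + (Z + 5) = 4 + (5 + Z) = 9 + Z)
F(D) = -5*D²*(9 + D) (F(D) = ((D*(9 + D))*(-5))*D = (-5*D*(9 + D))*D = -5*D²*(9 + D))
F(R) - 35427 = 5*111²*(-9 - 1*111) - 35427 = 5*12321*(-9 - 111) - 35427 = 5*12321*(-120) - 35427 = -7392600 - 35427 = -7428027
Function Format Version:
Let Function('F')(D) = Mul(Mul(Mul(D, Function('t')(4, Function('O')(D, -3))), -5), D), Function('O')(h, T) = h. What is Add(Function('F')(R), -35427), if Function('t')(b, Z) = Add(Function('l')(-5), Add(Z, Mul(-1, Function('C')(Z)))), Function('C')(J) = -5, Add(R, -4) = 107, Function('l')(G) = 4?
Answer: -7428027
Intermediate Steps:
R = 111 (R = Add(4, 107) = 111)
Function('t')(b, Z) = Add(9, Z) (Function('t')(b, Z) = Add(4, Add(Z, Mul(-1, -5))) = Add(4, Add(Z, 5)) = Add(4, Add(5, Z)) = Add(9, Z))
Function('F')(D) = Mul(-5, Pow(D, 2), Add(9, D)) (Function('F')(D) = Mul(Mul(Mul(D, Add(9, D)), -5), D) = Mul(Mul(-5, D, Add(9, D)), D) = Mul(-5, Pow(D, 2), Add(9, D)))
Add(Function('F')(R), -35427) = Add(Mul(5, Pow(111, 2), Add(-9, Mul(-1, 111))), -35427) = Add(Mul(5, 12321, Add(-9, -111)), -35427) = Add(Mul(5, 12321, -120), -35427) = Add(-7392600, -35427) = -7428027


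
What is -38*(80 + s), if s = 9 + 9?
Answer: -3724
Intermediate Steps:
s = 18
-38*(80 + s) = -38*(80 + 18) = -38*98 = -3724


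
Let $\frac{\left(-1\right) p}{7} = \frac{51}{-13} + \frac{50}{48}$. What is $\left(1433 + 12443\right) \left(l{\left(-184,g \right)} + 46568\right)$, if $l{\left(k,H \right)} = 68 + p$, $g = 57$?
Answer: $\frac{50497279025}{78} \approx 6.474 \cdot 10^{8}$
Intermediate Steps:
$p = \frac{6293}{312}$ ($p = - 7 \left(\frac{51}{-13} + \frac{50}{48}\right) = - 7 \left(51 \left(- \frac{1}{13}\right) + 50 \cdot \frac{1}{48}\right) = - 7 \left(- \frac{51}{13} + \frac{25}{24}\right) = \left(-7\right) \left(- \frac{899}{312}\right) = \frac{6293}{312} \approx 20.17$)
$l{\left(k,H \right)} = \frac{27509}{312}$ ($l{\left(k,H \right)} = 68 + \frac{6293}{312} = \frac{27509}{312}$)
$\left(1433 + 12443\right) \left(l{\left(-184,g \right)} + 46568\right) = \left(1433 + 12443\right) \left(\frac{27509}{312} + 46568\right) = 13876 \cdot \frac{14556725}{312} = \frac{50497279025}{78}$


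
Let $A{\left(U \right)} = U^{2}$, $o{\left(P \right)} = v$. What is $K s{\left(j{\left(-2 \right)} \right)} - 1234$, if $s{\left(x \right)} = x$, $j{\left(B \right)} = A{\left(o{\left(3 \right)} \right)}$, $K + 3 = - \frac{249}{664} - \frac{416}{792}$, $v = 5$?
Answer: $- \frac{1054553}{792} \approx -1331.5$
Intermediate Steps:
$o{\left(P \right)} = 5$
$K = - \frac{3089}{792}$ ($K = -3 - \left(\frac{3}{8} + \frac{52}{99}\right) = -3 - \frac{713}{792} = - \frac{3089}{792} \approx -3.9003$)
$j{\left(B \right)} = 25$ ($j{\left(B \right)} = 5^{2} = 25$)
$K s{\left(j{\left(-2 \right)} \right)} - 1234 = \left(- \frac{3089}{792}\right) 25 - 1234 = - \frac{77225}{792} - 1234 = - \frac{1054553}{792}$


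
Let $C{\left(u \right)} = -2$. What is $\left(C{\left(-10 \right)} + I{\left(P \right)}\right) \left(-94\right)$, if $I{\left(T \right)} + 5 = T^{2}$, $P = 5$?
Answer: $-1692$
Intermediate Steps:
$I{\left(T \right)} = -5 + T^{2}$
$\left(C{\left(-10 \right)} + I{\left(P \right)}\right) \left(-94\right) = \left(-2 - \left(5 - 5^{2}\right)\right) \left(-94\right) = \left(-2 + \left(-5 + 25\right)\right) \left(-94\right) = \left(-2 + 20\right) \left(-94\right) = 18 \left(-94\right) = -1692$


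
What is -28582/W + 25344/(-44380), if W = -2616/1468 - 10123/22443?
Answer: 2611845708405522/204068814985 ≈ 12799.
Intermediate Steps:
W = -18392863/8236581 (W = -2616*1/1468 - 10123*1/22443 = -654/367 - 10123/22443 = -18392863/8236581 ≈ -2.2331)
-28582/W + 25344/(-44380) = -28582/(-18392863/8236581) + 25344/(-44380) = -28582*(-8236581/18392863) + 25344*(-1/44380) = 235417958142/18392863 - 6336/11095 = 2611845708405522/204068814985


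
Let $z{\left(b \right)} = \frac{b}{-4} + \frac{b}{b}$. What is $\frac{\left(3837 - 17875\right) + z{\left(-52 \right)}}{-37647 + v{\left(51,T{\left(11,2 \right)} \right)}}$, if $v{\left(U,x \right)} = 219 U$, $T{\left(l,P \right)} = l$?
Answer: $\frac{7012}{13239} \approx 0.52965$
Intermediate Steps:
$z{\left(b \right)} = 1 - \frac{b}{4}$ ($z{\left(b \right)} = b \left(- \frac{1}{4}\right) + 1 = - \frac{b}{4} + 1 = 1 - \frac{b}{4}$)
$\frac{\left(3837 - 17875\right) + z{\left(-52 \right)}}{-37647 + v{\left(51,T{\left(11,2 \right)} \right)}} = \frac{\left(3837 - 17875\right) + \left(1 - -13\right)}{-37647 + 219 \cdot 51} = \frac{\left(3837 - 17875\right) + \left(1 + 13\right)}{-37647 + 11169} = \frac{-14038 + 14}{-26478} = \left(-14024\right) \left(- \frac{1}{26478}\right) = \frac{7012}{13239}$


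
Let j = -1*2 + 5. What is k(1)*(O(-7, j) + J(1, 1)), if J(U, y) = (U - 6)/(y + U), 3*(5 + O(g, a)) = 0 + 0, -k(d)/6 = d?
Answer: 45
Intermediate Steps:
k(d) = -6*d
j = 3 (j = -2 + 5 = 3)
O(g, a) = -5 (O(g, a) = -5 + (0 + 0)/3 = -5 + (1/3)*0 = -5 + 0 = -5)
J(U, y) = (-6 + U)/(U + y)
k(1)*(O(-7, j) + J(1, 1)) = (-6*1)*(-5 + (-6 + 1)/(1 + 1)) = -6*(-5 - 5/2) = -6*(-15/2) = 45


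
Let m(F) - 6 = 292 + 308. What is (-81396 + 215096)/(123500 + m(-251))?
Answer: 66850/62053 ≈ 1.0773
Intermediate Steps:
m(F) = 606 (m(F) = 6 + (292 + 308) = 6 + 600 = 606)
(-81396 + 215096)/(123500 + m(-251)) = (-81396 + 215096)/(123500 + 606) = 133700/124106 = 133700*(1/124106) = 66850/62053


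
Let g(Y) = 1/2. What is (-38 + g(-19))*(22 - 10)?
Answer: -450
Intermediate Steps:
g(Y) = ½
(-38 + g(-19))*(22 - 10) = (-38 + ½)*(22 - 10) = -75/2*12 = -450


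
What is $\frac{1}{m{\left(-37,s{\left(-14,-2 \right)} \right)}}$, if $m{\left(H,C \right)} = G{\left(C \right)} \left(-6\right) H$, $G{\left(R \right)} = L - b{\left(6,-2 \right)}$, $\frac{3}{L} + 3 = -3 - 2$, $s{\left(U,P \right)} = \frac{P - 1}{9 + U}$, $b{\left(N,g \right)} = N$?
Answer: $- \frac{4}{5661} \approx -0.00070659$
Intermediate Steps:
$s{\left(U,P \right)} = \frac{-1 + P}{9 + U}$
$L = - \frac{3}{8}$ ($L = \frac{3}{-3 - 5} = \frac{3}{-8} = 3 \left(- \frac{1}{8}\right) = - \frac{3}{8} \approx -0.375$)
$G{\left(R \right)} = - \frac{51}{8}$ ($G{\left(R \right)} = - \frac{3}{8} - 6 = - \frac{51}{8}$)
$m{\left(H,C \right)} = \frac{153 H}{4}$ ($m{\left(H,C \right)} = \left(- \frac{51}{8}\right) \left(-6\right) H = \frac{153 H}{4}$)
$\frac{1}{m{\left(-37,s{\left(-14,-2 \right)} \right)}} = \frac{1}{\frac{153}{4} \left(-37\right)} = \frac{1}{- \frac{5661}{4}} = - \frac{4}{5661}$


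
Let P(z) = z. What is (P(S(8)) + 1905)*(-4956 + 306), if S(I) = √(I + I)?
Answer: -8876850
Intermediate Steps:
S(I) = √2*√I (S(I) = √(2*I) = √2*√I)
(P(S(8)) + 1905)*(-4956 + 306) = (√2*√8 + 1905)*(-4956 + 306) = (√2*(2*√2) + 1905)*(-4650) = (4 + 1905)*(-4650) = 1909*(-4650) = -8876850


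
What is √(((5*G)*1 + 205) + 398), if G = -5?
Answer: 17*√2 ≈ 24.042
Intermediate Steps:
√(((5*G)*1 + 205) + 398) = √(((5*(-5))*1 + 205) + 398) = √((-25*1 + 205) + 398) = √((-25 + 205) + 398) = √(180 + 398) = √578 = 17*√2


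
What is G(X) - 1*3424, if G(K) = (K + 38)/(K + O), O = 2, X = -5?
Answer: -3435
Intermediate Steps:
G(K) = (38 + K)/(2 + K) (G(K) = (K + 38)/(K + 2) = (38 + K)/(2 + K))
G(X) - 1*3424 = (38 - 5)/(2 - 5) - 1*3424 = 33/(-3) - 3424 = -⅓*33 - 3424 = -11 - 3424 = -3435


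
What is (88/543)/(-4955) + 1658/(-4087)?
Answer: -4461316426/10996339155 ≈ -0.40571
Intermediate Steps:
(88/543)/(-4955) + 1658/(-4087) = (88*(1/543))*(-1/4955) + 1658*(-1/4087) = (88/543)*(-1/4955) - 1658/4087 = -88/2690565 - 1658/4087 = -4461316426/10996339155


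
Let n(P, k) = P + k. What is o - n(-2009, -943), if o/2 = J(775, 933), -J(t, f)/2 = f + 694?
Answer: -3556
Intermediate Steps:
J(t, f) = -1388 - 2*f (J(t, f) = -2*(f + 694) = -2*(694 + f) = -1388 - 2*f)
o = -6508 (o = 2*(-1388 - 2*933) = 2*(-1388 - 1866) = 2*(-3254) = -6508)
o - n(-2009, -943) = -6508 - (-2009 - 943) = -6508 - 1*(-2952) = -6508 + 2952 = -3556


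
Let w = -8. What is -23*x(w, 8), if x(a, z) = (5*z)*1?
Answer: -920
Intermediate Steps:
x(a, z) = 5*z
-23*x(w, 8) = -115*8 = -23*40 = -920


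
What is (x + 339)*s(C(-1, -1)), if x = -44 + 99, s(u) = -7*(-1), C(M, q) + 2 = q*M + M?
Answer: 2758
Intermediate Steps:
C(M, q) = -2 + M + M*q (C(M, q) = -2 + (q*M + M) = -2 + (M*q + M) = -2 + (M + M*q) = -2 + M + M*q)
s(u) = 7
x = 55
(x + 339)*s(C(-1, -1)) = (55 + 339)*7 = 394*7 = 2758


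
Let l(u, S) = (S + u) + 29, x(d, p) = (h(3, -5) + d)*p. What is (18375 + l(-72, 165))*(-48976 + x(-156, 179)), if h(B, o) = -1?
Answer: -1425730263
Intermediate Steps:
x(d, p) = p*(-1 + d) (x(d, p) = (-1 + d)*p = p*(-1 + d))
l(u, S) = 29 + S + u
(18375 + l(-72, 165))*(-48976 + x(-156, 179)) = (18375 + (29 + 165 - 72))*(-48976 + 179*(-1 - 156)) = (18375 + 122)*(-48976 + 179*(-157)) = 18497*(-48976 - 28103) = 18497*(-77079) = -1425730263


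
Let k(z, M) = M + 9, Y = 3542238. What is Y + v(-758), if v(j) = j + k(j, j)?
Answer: 3540731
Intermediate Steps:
k(z, M) = 9 + M
v(j) = 9 + 2*j (v(j) = j + (9 + j) = 9 + 2*j)
Y + v(-758) = 3542238 + (9 + 2*(-758)) = 3542238 + (9 - 1516) = 3542238 - 1507 = 3540731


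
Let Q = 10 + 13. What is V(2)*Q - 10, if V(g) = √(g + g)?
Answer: 36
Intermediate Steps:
V(g) = √2*√g (V(g) = √(2*g) = √2*√g)
Q = 23
V(2)*Q - 10 = (√2*√2)*23 - 10 = 2*23 - 10 = 46 - 10 = 36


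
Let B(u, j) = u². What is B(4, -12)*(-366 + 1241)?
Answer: 14000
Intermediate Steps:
B(4, -12)*(-366 + 1241) = 4²*(-366 + 1241) = 16*875 = 14000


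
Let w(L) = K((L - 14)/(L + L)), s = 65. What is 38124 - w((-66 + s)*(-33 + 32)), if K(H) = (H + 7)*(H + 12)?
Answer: 152485/4 ≈ 38121.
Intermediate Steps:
K(H) = (7 + H)*(12 + H)
w(L) = 84 + (-14 + L)²/(4*L²) + 19*(-14 + L)/(2*L) (w(L) = 84 + ((L - 14)/(L + L))² + 19*((L - 14)/(L + L)) = 84 + ((-14 + L)/((2*L)))² + 19*((-14 + L)/((2*L))) = 84 + ((-14 + L)*(1/(2*L)))² + 19*((-14 + L)*(1/(2*L))) = 84 + ((-14 + L)/(2*L))² + 19*((-14 + L)/(2*L)) = 84 + (-14 + L)²/(4*L²) + 19*(-14 + L)/(2*L))
38124 - w((-66 + s)*(-33 + 32)) = 38124 - (375/4 - 140*1/((-66 + 65)*(-33 + 32)) + 49/((-66 + 65)*(-33 + 32))²) = 38124 - (375/4 - 140/((-1*(-1))) + 49/(-1*(-1))²) = 38124 - (375/4 - 140/1 + 49/1²) = 38124 - (375/4 - 140*1 + 49*1) = 38124 - (375/4 - 140 + 49) = 38124 - 1*11/4 = 38124 - 11/4 = 152485/4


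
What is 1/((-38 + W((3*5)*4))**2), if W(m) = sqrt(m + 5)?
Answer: (38 - sqrt(65))**(-2) ≈ 0.0011157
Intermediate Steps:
W(m) = sqrt(5 + m)
1/((-38 + W((3*5)*4))**2) = 1/((-38 + sqrt(5 + (3*5)*4))**2) = 1/((-38 + sqrt(5 + 15*4))**2) = 1/((-38 + sqrt(5 + 60))**2) = 1/((-38 + sqrt(65))**2) = (-38 + sqrt(65))**(-2)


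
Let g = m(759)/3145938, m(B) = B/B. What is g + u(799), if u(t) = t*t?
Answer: 2008369965139/3145938 ≈ 6.3840e+5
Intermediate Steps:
u(t) = t²
m(B) = 1
g = 1/3145938 ≈ 3.1787e-7
g + u(799) = 1/3145938 + 799² = 1/3145938 + 638401 = 2008369965139/3145938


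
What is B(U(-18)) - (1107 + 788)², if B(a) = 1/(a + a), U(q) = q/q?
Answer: -7182049/2 ≈ -3.5910e+6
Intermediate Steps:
U(q) = 1
B(a) = 1/(2*a)
B(U(-18)) - (1107 + 788)² = (½)/1 - (1107 + 788)² = (½)*1 - 1*1895² = ½ - 1*3591025 = ½ - 3591025 = -7182049/2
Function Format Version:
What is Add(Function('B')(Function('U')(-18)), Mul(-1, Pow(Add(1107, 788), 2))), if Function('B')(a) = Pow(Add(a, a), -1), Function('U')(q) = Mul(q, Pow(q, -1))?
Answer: Rational(-7182049, 2) ≈ -3.5910e+6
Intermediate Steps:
Function('U')(q) = 1
Function('B')(a) = Mul(Rational(1, 2), Pow(a, -1)) (Function('B')(a) = Pow(Mul(2, a), -1) = Mul(Rational(1, 2), Pow(a, -1)))
Add(Function('B')(Function('U')(-18)), Mul(-1, Pow(Add(1107, 788), 2))) = Add(Mul(Rational(1, 2), Pow(1, -1)), Mul(-1, Pow(Add(1107, 788), 2))) = Add(Mul(Rational(1, 2), 1), Mul(-1, Pow(1895, 2))) = Add(Rational(1, 2), Mul(-1, 3591025)) = Add(Rational(1, 2), -3591025) = Rational(-7182049, 2)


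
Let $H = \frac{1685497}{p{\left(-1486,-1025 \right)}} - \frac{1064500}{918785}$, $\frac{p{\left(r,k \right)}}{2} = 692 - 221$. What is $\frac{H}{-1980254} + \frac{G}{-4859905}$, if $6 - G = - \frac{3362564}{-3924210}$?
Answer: $- \frac{984981401697548569901191}{1089543222827039505162882300} \approx -0.00090403$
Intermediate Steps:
$G = \frac{10091348}{1962105}$ ($G = 6 - - \frac{3362564}{-3924210} = 6 - \left(-3362564\right) \left(- \frac{1}{3924210}\right) = 6 - \frac{1681282}{1962105} = \frac{10091348}{1962105} \approx 5.1431$)
$p{\left(r,k \right)} = 942$ ($p{\left(r,k \right)} = 2 \left(692 - 221\right) = 2 \cdot 471 = 942$)
$H = \frac{309521320429}{173099094}$ ($H = \frac{1685497}{942} - \frac{1064500}{918785} = 1685497 \cdot \frac{1}{942} - \frac{212900}{183757} = \frac{1685497}{942} - \frac{212900}{183757} = \frac{309521320429}{173099094} \approx 1788.1$)
$\frac{H}{-1980254} + \frac{G}{-4859905} = \frac{309521320429}{173099094 \left(-1980254\right)} + \frac{10091348}{1962105 \left(-4859905\right)} = \frac{309521320429}{173099094} \left(- \frac{1}{1980254}\right) + \frac{10091348}{1962105} \left(- \frac{1}{4859905}\right) = - \frac{309521320429}{342780173289876} - \frac{10091348}{9535643900025} = - \frac{984981401697548569901191}{1089543222827039505162882300}$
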